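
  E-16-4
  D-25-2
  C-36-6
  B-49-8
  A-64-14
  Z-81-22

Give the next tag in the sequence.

Y-100-36

Letter: letters move back 1 place in the alphabet, wrapping A→Z, so E, D, C, B, A, Z → Y.
Second component: 16, 25, 36, 49, 64, 81 → 100 (perfect squares: 4², 5², 6², …).
Third component: each term is the sum of the two before it; 4, 2, 6, 8, 14, 22 → 36.
So the next tag is Y-100-36.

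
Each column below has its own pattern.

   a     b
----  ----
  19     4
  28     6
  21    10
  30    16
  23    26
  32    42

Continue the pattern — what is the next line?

25  68

Column a: alternating steps +9, −7, +9, −7, …, so 19, 28, 21, 30, 23, 32 → 25.
Column b: each term is the sum of the two before it; 4, 6, 10, 16, 26, 42 → 68.
Putting it together: 25  68.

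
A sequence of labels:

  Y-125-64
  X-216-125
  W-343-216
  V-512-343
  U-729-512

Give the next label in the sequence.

T-1000-729

Letter goes Y, X, W, V, U → T (letters move back 1 place in the alphabet).
Second component: perfect cubes: 5³, 6³, 7³, …, so 125, 216, 343, 512, 729 → 1000.
Third component: perfect cubes: 4³, 5³, 6³, …; 64, 125, 216, 343, 512 → 729.
So the next label is T-1000-729.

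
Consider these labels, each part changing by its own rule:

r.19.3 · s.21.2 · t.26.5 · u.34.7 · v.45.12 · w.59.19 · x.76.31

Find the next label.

For the letter, letters move forward 1 place in the alphabet: r, s, t, u, v, w, x → y.
Second component: 19, 21, 26, 34, 45, 59, 76 → 96 (differences are 2, 5, 8, … (increasing by 3 each time)).
Third component goes 3, 2, 5, 7, 12, 19, 31 → 50 (each term is the sum of the two before it).
Combining the parts gives y.96.50.

y.96.50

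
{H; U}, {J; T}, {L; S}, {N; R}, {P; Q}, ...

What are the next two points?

{R; P}, {T; O}

First letter goes H, J, L, N, P → R → T (letters move forward 2 places in the alphabet).
Second letter: U, T, S, R, Q → P → O (letters move back 1 place in the alphabet).
So the next two points are {R; P} and {T; O}.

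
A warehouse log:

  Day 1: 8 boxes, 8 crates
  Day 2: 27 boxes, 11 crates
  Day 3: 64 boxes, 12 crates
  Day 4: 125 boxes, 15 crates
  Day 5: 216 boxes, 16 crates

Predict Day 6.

Boxes: perfect cubes: 2³, 3³, 4³, …, so 8, 27, 64, 125, 216 → 343.
Crates: alternating steps +3, +1, +3, +1, …, so 8, 11, 12, 15, 16 → 19.
Combining the parts gives 343 boxes, 19 crates.

343 boxes, 19 crates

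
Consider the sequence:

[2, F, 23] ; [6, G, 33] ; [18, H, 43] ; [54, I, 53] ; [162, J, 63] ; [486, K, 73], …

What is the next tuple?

[1458, L, 83]

First component goes 2, 6, 18, 54, 162, 486 → 1458 (×3 each step).
For the letter, letters move forward 1 place in the alphabet: F, G, H, I, J, K → L.
Third component goes 23, 33, 43, 53, 63, 73 → 83 (+10 each step).
Combining the parts gives [1458, L, 83].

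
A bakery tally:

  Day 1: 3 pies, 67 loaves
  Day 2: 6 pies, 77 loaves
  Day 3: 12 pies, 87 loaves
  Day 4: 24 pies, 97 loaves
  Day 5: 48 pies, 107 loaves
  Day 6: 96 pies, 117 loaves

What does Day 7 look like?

For the pies, ×2 each step: 3, 6, 12, 24, 48, 96 → 192.
Loaves: +10 each step; 67, 77, 87, 97, 107, 117 → 127.
So the next line is 192 pies, 127 loaves.

192 pies, 127 loaves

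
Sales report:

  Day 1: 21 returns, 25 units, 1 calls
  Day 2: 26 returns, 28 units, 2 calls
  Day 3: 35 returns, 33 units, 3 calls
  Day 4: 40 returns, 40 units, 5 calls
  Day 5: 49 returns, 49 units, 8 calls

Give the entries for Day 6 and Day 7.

Returns: alternating steps +5, +9, +5, +9, …; 21, 26, 35, 40, 49 → 54 → 63.
Units goes 25, 28, 33, 40, 49 → 60 → 73 (differences are 3, 5, 7, … (increasing by 2 each time)).
Calls — each term is the sum of the two before it: 1, 2, 3, 5, 8 → 13 → 21.
So the next two rows are 54 returns, 60 units, 13 calls and 63 returns, 73 units, 21 calls.

54 returns, 60 units, 13 calls; 63 returns, 73 units, 21 calls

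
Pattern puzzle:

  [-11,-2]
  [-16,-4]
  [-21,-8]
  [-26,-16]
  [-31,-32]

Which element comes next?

[-36,-64]

First part: −5 each step; -11, -16, -21, -26, -31 → -36.
Second part: ×2 each step, so -2, -4, -8, -16, -32 → -64.
Putting it together: [-36,-64].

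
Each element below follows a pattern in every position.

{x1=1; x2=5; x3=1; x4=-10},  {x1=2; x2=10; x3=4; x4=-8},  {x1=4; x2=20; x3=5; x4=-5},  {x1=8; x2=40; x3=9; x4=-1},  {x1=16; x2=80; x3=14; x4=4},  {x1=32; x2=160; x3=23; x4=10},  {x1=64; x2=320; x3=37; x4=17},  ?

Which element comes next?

{x1=128; x2=640; x3=60; x4=25}

X1: ×2 each step; 1, 2, 4, 8, 16, 32, 64 → 128.
For the x2, ×2 each step: 5, 10, 20, 40, 80, 160, 320 → 640.
X3 goes 1, 4, 5, 9, 14, 23, 37 → 60 (each term is the sum of the two before it).
X4 — differences are 2, 3, 4, … (increasing by 1 each time): -10, -8, -5, -1, 4, 10, 17 → 25.
Putting it together: {x1=128; x2=640; x3=60; x4=25}.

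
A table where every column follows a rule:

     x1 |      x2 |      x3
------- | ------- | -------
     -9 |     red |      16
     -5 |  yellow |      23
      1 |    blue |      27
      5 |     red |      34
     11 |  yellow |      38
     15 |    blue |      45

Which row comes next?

21  red  49

For the column x1, alternating steps +4, +6, +4, +6, …: -9, -5, 1, 5, 11, 15 → 21.
For the column x2, repeats red → yellow → blue: red, yellow, blue, red, yellow, blue → red.
Column x3: 16, 23, 27, 34, 38, 45 → 49 (alternating steps +7, +4, +7, +4, …).
Putting it together: 21  red  49.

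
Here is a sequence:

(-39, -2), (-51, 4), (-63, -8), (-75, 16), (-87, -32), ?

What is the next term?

(-99, 64)

For the first component, −12 each step: -39, -51, -63, -75, -87 → -99.
Second component: -2, 4, -8, 16, -32 → 64 (×(-2) each step).
Combining the parts gives (-99, 64).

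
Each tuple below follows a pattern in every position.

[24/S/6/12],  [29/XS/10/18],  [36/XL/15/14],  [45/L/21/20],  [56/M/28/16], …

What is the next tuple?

First entry — differences are 5, 7, 9, … (increasing by 2 each time): 24, 29, 36, 45, 56 → 69.
Size — runs backward through clothing sizes XS→XL: S, XS, XL, L, M → S.
Third entry: differences are 4, 5, 6, … (increasing by 1 each time), so 6, 10, 15, 21, 28 → 36.
Fourth entry: alternating steps +6, −4, +6, −4, …; 12, 18, 14, 20, 16 → 22.
So the next tuple is [69/S/36/22].

[69/S/36/22]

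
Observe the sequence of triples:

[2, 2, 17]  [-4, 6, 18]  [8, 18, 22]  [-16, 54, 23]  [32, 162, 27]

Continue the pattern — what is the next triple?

First coordinate: ×(-2) each step, so 2, -4, 8, -16, 32 → -64.
Second coordinate: ×3 each step, so 2, 6, 18, 54, 162 → 486.
Third coordinate: 17, 18, 22, 23, 27 → 28 (alternating steps +1, +4, +1, +4, …).
Combining the parts gives [-64, 486, 28].

[-64, 486, 28]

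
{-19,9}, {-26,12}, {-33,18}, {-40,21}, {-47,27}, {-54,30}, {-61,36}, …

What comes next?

First value: -19, -26, -33, -40, -47, -54, -61 → -68 (−7 each step).
Second value: alternating steps +3, +6, +3, +6, …, so 9, 12, 18, 21, 27, 30, 36 → 39.
So the next element is {-68,39}.

{-68,39}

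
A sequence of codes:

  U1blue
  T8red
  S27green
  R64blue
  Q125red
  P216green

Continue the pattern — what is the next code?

Letter: U, T, S, R, Q, P → O (letters move back 1 place in the alphabet).
For the second component, perfect cubes: 1³, 2³, 3³, …: 1, 8, 27, 64, 125, 216 → 343.
Colour: repeats blue → red → green; blue, red, green, blue, red, green → blue.
So the next code is O343blue.

O343blue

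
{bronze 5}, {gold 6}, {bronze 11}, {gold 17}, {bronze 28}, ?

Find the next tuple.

{gold 45}

Rank: alternates bronze ↔ gold; bronze, gold, bronze, gold, bronze → gold.
Second coordinate: each term is the sum of the two before it, so 5, 6, 11, 17, 28 → 45.
So the next tuple is {gold 45}.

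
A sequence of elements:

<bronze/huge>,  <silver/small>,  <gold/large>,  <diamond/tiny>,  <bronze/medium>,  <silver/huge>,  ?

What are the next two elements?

Rank: repeats bronze → silver → gold → diamond, so bronze, silver, gold, diamond, bronze, silver → gold → diamond.
Size: huge, small, large, tiny, medium, huge → small → large (repeats huge → small → large → tiny → medium).
So the next two elements are <gold/small> and <diamond/large>.

<gold/small>, <diamond/large>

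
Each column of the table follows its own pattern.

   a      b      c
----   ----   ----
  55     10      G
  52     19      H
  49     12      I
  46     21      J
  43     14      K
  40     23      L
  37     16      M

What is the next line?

Column a: 55, 52, 49, 46, 43, 40, 37 → 34 (−3 each step).
Column b: 10, 19, 12, 21, 14, 23, 16 → 25 (alternating steps +9, −7, +9, −7, …).
Column c: letters move forward 1 place in the alphabet, so G, H, I, J, K, L, M → N.
Combining the parts gives 34  25  N.

34  25  N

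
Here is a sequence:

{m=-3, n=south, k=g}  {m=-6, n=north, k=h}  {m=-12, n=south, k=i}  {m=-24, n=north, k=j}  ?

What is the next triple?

For the m, ×2 each step: -3, -6, -12, -24 → -48.
N: south, north, south, north → south (alternates south ↔ north).
K: letters move forward 1 place in the alphabet; g, h, i, j → k.
Putting it together: {m=-48, n=south, k=k}.

{m=-48, n=south, k=k}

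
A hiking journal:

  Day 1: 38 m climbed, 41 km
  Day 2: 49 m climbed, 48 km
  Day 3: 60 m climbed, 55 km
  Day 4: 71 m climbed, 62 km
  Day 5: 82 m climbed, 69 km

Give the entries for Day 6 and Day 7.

M climbed: +11 each step, so 38, 49, 60, 71, 82 → 93 → 104.
Km: +7 each step, so 41, 48, 55, 62, 69 → 76 → 83.
Putting the parts together: 93 m climbed, 76 km and then 104 m climbed, 83 km.

93 m climbed, 76 km; 104 m climbed, 83 km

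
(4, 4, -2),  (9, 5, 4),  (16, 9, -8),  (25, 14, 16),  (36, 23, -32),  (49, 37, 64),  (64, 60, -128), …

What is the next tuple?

(81, 97, 256)

First coordinate goes 4, 9, 16, 25, 36, 49, 64 → 81 (perfect squares: 2², 3², 4², …).
Second coordinate goes 4, 5, 9, 14, 23, 37, 60 → 97 (each term is the sum of the two before it).
For the third coordinate, ×(-2) each step: -2, 4, -8, 16, -32, 64, -128 → 256.
So the next tuple is (81, 97, 256).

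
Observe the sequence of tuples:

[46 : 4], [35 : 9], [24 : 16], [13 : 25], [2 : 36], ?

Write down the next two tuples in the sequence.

[-9 : 49], [-20 : 64]

First coordinate: 46, 35, 24, 13, 2 → -9 → -20 (−11 each step).
Second coordinate: 4, 9, 16, 25, 36 → 49 → 64 (perfect squares: 2², 3², 4², …).
Putting the parts together: [-9 : 49] and then [-20 : 64].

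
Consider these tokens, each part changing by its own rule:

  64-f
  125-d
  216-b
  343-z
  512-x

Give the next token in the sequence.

729-v

First component: perfect cubes: 4³, 5³, 6³, …; 64, 125, 216, 343, 512 → 729.
Letter: letters move back 2 places in the alphabet, wrapping A→Z, so f, d, b, z, x → v.
Putting it together: 729-v.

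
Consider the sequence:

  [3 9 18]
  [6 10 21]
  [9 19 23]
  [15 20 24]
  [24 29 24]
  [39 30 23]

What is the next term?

[63 39 21]

First part — each term is the sum of the two before it: 3, 6, 9, 15, 24, 39 → 63.
Second part — alternating steps +1, +9, +1, +9, …: 9, 10, 19, 20, 29, 30 → 39.
For the third part, differences are 3, 2, 1, … (decreasing by 1 each time): 18, 21, 23, 24, 24, 23 → 21.
So the next term is [63 39 21].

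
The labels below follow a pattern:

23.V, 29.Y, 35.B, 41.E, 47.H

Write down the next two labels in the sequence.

53.K then 59.N

First component: +6 each step, so 23, 29, 35, 41, 47 → 53 → 59.
Letter — letters move forward 3 places in the alphabet, wrapping Z→A: V, Y, B, E, H → K → N.
Putting the parts together: 53.K and then 59.N.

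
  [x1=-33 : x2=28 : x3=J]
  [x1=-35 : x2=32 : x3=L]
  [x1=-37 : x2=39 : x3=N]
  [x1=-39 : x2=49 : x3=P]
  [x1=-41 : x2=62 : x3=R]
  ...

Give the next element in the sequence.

X1: −2 each step, so -33, -35, -37, -39, -41 → -43.
X2: differences are 4, 7, 10, … (increasing by 3 each time), so 28, 32, 39, 49, 62 → 78.
X3: letters move forward 2 places in the alphabet, so J, L, N, P, R → T.
Combining the parts gives [x1=-43 : x2=78 : x3=T].

[x1=-43 : x2=78 : x3=T]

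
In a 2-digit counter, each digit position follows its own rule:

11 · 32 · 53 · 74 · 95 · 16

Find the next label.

37

First digit: 1, 3, 5, 7, 9, 1 → 3 (+2 each step, mod 10).
For the second digit, +1 each step, mod 10: 1, 2, 3, 4, 5, 6 → 7.
So the next label is 37.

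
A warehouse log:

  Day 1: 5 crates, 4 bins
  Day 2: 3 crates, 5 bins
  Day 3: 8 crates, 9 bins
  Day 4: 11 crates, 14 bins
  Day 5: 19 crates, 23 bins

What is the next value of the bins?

Crates: each term is the sum of the two before it, so 5, 3, 8, 11, 19 → 30.
For the bins, each term is the sum of the two before it: 4, 5, 9, 14, 23 → 37.

37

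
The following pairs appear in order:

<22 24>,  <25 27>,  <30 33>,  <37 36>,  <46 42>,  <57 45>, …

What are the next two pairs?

First component: differences are 3, 5, 7, … (increasing by 2 each time); 22, 25, 30, 37, 46, 57 → 70 → 85.
Second component: alternating steps +3, +6, +3, +6, …, so 24, 27, 33, 36, 42, 45 → 51 → 54.
Putting the parts together: <70 51> and then <85 54>.

<70 51>, <85 54>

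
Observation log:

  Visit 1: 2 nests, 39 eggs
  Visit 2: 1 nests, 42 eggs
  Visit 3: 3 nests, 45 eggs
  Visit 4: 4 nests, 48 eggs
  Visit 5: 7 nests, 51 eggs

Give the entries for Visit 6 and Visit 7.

Nests: 2, 1, 3, 4, 7 → 11 → 18 (each term is the sum of the two before it).
Eggs: 39, 42, 45, 48, 51 → 54 → 57 (+3 each step).
So the next two records are 11 nests, 54 eggs and 18 nests, 57 eggs.

11 nests, 54 eggs; 18 nests, 57 eggs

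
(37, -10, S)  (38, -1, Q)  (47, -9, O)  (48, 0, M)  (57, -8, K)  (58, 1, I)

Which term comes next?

First slot: alternating steps +1, +9, +1, +9, …, so 37, 38, 47, 48, 57, 58 → 67.
Second slot — alternating steps +9, −8, +9, −8, …: -10, -1, -9, 0, -8, 1 → -7.
Letter: letters move back 2 places in the alphabet, so S, Q, O, M, K, I → G.
So the next term is (67, -7, G).

(67, -7, G)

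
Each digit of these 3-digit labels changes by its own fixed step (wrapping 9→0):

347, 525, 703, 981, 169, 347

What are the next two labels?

First digit: +2 each step, mod 10; 3, 5, 7, 9, 1, 3 → 5 → 7.
Second digit goes 4, 2, 0, 8, 6, 4 → 2 → 0 (−2 each step, mod 10).
For the third digit, −2 each step, mod 10: 7, 5, 3, 1, 9, 7 → 5 → 3.
So the next two labels are 525 and 703.

525 then 703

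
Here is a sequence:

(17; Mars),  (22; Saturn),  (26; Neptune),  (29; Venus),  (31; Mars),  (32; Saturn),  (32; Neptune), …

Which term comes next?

First entry: differences are 5, 4, 3, … (decreasing by 1 each time); 17, 22, 26, 29, 31, 32, 32 → 31.
Planet goes Mars, Saturn, Neptune, Venus, Mars, Saturn, Neptune → Venus (repeats Mars → Saturn → Neptune → Venus).
Combining the parts gives (31; Venus).

(31; Venus)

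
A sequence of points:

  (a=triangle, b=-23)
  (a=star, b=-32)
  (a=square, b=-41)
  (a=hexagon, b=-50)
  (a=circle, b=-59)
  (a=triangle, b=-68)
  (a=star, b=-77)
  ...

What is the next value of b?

B: −9 each step; -23, -32, -41, -50, -59, -68, -77 → -86.

-86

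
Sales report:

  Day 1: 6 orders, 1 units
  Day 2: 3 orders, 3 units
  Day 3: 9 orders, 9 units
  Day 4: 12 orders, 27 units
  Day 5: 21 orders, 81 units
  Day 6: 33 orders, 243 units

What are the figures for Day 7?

54 orders, 729 units

Orders — each term is the sum of the two before it: 6, 3, 9, 12, 21, 33 → 54.
Units goes 1, 3, 9, 27, 81, 243 → 729 (×3 each step).
So the next line is 54 orders, 729 units.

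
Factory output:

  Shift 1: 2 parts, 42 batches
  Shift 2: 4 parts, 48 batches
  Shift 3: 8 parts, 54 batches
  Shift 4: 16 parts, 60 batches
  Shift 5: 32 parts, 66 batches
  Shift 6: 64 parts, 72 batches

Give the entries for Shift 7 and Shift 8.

128 parts, 78 batches; 256 parts, 84 batches

Parts — ×2 each step: 2, 4, 8, 16, 32, 64 → 128 → 256.
Batches goes 42, 48, 54, 60, 66, 72 → 78 → 84 (+6 each step).
Putting the parts together: 128 parts, 78 batches and then 256 parts, 84 batches.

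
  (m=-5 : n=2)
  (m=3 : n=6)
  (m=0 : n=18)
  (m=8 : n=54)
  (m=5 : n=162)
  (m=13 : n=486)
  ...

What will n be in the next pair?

1458

N: ×3 each step, so 2, 6, 18, 54, 162, 486 → 1458.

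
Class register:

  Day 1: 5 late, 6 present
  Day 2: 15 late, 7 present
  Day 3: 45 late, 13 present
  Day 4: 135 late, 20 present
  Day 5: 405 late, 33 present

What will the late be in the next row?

For the late, ×3 each step: 5, 15, 45, 135, 405 → 1215.

1215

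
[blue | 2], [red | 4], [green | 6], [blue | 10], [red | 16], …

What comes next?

[green | 26]

Colour: repeats blue → red → green, so blue, red, green, blue, red → green.
Second part: 2, 4, 6, 10, 16 → 26 (each term is the sum of the two before it).
So the next term is [green | 26].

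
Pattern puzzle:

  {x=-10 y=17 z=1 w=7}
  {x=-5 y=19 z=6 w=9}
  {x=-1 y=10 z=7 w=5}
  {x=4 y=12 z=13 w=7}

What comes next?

{x=8 y=3 z=20 w=3}

X — alternating steps +5, +4, +5, +4, …: -10, -5, -1, 4 → 8.
Y — alternating steps +2, −9, +2, −9, …: 17, 19, 10, 12 → 3.
Z: 1, 6, 7, 13 → 20 (each term is the sum of the two before it).
For the w, alternating steps +2, −4, +2, −4, …: 7, 9, 5, 7 → 3.
Combining the parts gives {x=8 y=3 z=20 w=3}.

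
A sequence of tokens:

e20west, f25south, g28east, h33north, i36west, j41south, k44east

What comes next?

For the letter, letters move forward 1 place in the alphabet: e, f, g, h, i, j, k → l.
Second component: alternating steps +5, +3, +5, +3, …, so 20, 25, 28, 33, 36, 41, 44 → 49.
Direction: repeats west → south → east → north, so west, south, east, north, west, south, east → north.
Combining the parts gives l49north.

l49north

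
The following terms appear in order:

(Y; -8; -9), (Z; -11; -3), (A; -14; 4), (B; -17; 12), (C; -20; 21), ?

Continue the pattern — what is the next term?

(D; -23; 31)

Letter: Y, Z, A, B, C → D (letters move forward 1 place in the alphabet, wrapping Z→A).
Second coordinate goes -8, -11, -14, -17, -20 → -23 (−3 each step).
For the third coordinate, differences are 6, 7, 8, … (increasing by 1 each time): -9, -3, 4, 12, 21 → 31.
Combining the parts gives (D; -23; 31).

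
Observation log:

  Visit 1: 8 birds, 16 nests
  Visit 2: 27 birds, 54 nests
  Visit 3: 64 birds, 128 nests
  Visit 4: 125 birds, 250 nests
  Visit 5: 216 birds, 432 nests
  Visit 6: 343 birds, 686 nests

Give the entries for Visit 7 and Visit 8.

Birds — perfect cubes: 2³, 3³, 4³, …: 8, 27, 64, 125, 216, 343 → 512 → 729.
Nests: 16, 54, 128, 250, 432, 686 → 1024 → 1458 (always 2 × the birds).
Putting the parts together: 512 birds, 1024 nests and then 729 birds, 1458 nests.

512 birds, 1024 nests; 729 birds, 1458 nests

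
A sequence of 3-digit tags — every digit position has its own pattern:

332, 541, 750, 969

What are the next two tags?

178, 387

For the first digit, +2 each step, mod 10: 3, 5, 7, 9 → 1 → 3.
For the second digit, +1 each step, mod 10: 3, 4, 5, 6 → 7 → 8.
For the third digit, −1 each step, mod 10: 2, 1, 0, 9 → 8 → 7.
Putting the parts together: 178 and then 387.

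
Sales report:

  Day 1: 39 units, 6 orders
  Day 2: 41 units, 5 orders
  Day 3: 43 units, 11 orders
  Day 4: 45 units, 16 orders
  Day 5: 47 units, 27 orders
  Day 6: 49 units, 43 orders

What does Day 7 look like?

51 units, 70 orders

For the units, +2 each step: 39, 41, 43, 45, 47, 49 → 51.
Orders goes 6, 5, 11, 16, 27, 43 → 70 (each term is the sum of the two before it).
Putting it together: 51 units, 70 orders.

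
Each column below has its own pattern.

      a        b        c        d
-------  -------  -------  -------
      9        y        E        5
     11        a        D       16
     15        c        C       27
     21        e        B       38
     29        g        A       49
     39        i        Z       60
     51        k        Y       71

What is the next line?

65  m  X  82

Column a: 9, 11, 15, 21, 29, 39, 51 → 65 (differences are 2, 4, 6, … (increasing by 2 each time)).
Column b: y, a, c, e, g, i, k → m (letters move forward 2 places in the alphabet, wrapping Z→A).
Column c — letters move back 1 place in the alphabet, wrapping A→Z: E, D, C, B, A, Z, Y → X.
Column d: +11 each step; 5, 16, 27, 38, 49, 60, 71 → 82.
So the next line is 65  m  X  82.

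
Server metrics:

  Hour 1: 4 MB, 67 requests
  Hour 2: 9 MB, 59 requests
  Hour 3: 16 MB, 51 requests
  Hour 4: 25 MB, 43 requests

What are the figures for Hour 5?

MB: perfect squares: 2², 3², 4², …, so 4, 9, 16, 25 → 36.
For the requests, −8 each step: 67, 59, 51, 43 → 35.
So the next line is 36 MB, 35 requests.

36 MB, 35 requests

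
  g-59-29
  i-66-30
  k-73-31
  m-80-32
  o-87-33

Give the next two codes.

q-94-34 then s-101-35

Letter goes g, i, k, m, o → q → s (letters move forward 2 places in the alphabet).
For the second component, +7 each step: 59, 66, 73, 80, 87 → 94 → 101.
Third component: 29, 30, 31, 32, 33 → 34 → 35 (+1 each step).
Putting the parts together: q-94-34 and then s-101-35.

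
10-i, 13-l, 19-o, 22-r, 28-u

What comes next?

31-x

For the first component, alternating steps +3, +6, +3, +6, …: 10, 13, 19, 22, 28 → 31.
For the letter, letters move forward 3 places in the alphabet: i, l, o, r, u → x.
Putting it together: 31-x.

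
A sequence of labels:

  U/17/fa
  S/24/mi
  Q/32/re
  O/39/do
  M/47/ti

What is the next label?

K/54/la

Letter: letters move back 2 places in the alphabet; U, S, Q, O, M → K.
For the second component, alternating steps +7, +8, +7, +8, …: 17, 24, 32, 39, 47 → 54.
Note: runs backward through the solfège scale do→ti, so fa, mi, re, do, ti → la.
So the next label is K/54/la.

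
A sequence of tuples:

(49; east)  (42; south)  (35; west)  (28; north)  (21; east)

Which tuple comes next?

(14; south)

First value — −7 each step: 49, 42, 35, 28, 21 → 14.
Direction: repeats east → south → west → north; east, south, west, north, east → south.
Putting it together: (14; south).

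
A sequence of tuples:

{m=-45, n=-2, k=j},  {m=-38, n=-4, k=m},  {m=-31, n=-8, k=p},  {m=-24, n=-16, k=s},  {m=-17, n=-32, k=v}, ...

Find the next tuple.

M: -45, -38, -31, -24, -17 → -10 (+7 each step).
N: ×2 each step; -2, -4, -8, -16, -32 → -64.
K: j, m, p, s, v → y (letters move forward 3 places in the alphabet).
Combining the parts gives {m=-10, n=-64, k=y}.

{m=-10, n=-64, k=y}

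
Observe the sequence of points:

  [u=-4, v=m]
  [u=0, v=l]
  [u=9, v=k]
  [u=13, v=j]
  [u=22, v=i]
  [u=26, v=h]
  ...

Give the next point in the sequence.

[u=35, v=g]

U: -4, 0, 9, 13, 22, 26 → 35 (alternating steps +4, +9, +4, +9, …).
V — letters move back 1 place in the alphabet: m, l, k, j, i, h → g.
Putting it together: [u=35, v=g].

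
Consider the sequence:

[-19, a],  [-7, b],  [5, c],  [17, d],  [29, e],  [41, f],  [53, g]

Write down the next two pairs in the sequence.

[65, h], [77, i]

First part: +12 each step, so -19, -7, 5, 17, 29, 41, 53 → 65 → 77.
Letter: letters move forward 1 place in the alphabet, so a, b, c, d, e, f, g → h → i.
So the next two pairs are [65, h] and [77, i].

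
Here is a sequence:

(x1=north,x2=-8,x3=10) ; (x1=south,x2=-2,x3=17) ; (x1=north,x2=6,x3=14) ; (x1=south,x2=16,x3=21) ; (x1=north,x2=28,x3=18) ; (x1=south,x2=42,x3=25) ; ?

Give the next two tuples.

(x1=north,x2=58,x3=22), (x1=south,x2=76,x3=29)

X1 goes north, south, north, south, north, south → north → south (alternates north ↔ south).
X2 goes -8, -2, 6, 16, 28, 42 → 58 → 76 (differences are 6, 8, 10, … (increasing by 2 each time)).
For the x3, alternating steps +7, −3, +7, −3, …: 10, 17, 14, 21, 18, 25 → 22 → 29.
Putting the parts together: (x1=north,x2=58,x3=22) and then (x1=south,x2=76,x3=29).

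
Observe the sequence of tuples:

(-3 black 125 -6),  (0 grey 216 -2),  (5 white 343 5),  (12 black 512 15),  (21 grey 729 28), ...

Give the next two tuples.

(32 white 1000 44), (45 black 1331 63)

First value: differences are 3, 5, 7, … (increasing by 2 each time); -3, 0, 5, 12, 21 → 32 → 45.
Shade goes black, grey, white, black, grey → white → black (repeats black → grey → white).
For the third value, perfect cubes: 5³, 6³, 7³, …: 125, 216, 343, 512, 729 → 1000 → 1331.
Fourth value goes -6, -2, 5, 15, 28 → 44 → 63 (differences are 4, 7, 10, … (increasing by 3 each time)).
So the next two tuples are (32 white 1000 44) and (45 black 1331 63).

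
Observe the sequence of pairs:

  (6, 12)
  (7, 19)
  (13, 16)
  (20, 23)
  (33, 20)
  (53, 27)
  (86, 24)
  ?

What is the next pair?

(139, 31)

First slot goes 6, 7, 13, 20, 33, 53, 86 → 139 (each term is the sum of the two before it).
Second slot — alternating steps +7, −3, +7, −3, …: 12, 19, 16, 23, 20, 27, 24 → 31.
Combining the parts gives (139, 31).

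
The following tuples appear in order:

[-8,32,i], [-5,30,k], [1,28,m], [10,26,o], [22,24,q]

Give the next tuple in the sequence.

[37,22,s]

First entry goes -8, -5, 1, 10, 22 → 37 (differences are 3, 6, 9, … (increasing by 3 each time)).
For the second entry, −2 each step: 32, 30, 28, 26, 24 → 22.
Letter: letters move forward 2 places in the alphabet, so i, k, m, o, q → s.
So the next tuple is [37,22,s].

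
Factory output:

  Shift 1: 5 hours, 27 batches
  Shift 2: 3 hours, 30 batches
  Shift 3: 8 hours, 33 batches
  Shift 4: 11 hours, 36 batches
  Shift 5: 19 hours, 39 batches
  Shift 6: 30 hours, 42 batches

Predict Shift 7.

49 hours, 45 batches

Hours — each term is the sum of the two before it: 5, 3, 8, 11, 19, 30 → 49.
Batches: +3 each step, so 27, 30, 33, 36, 39, 42 → 45.
Combining the parts gives 49 hours, 45 batches.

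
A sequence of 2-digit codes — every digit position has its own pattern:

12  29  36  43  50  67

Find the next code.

For the first digit, +1 each step, mod 10: 1, 2, 3, 4, 5, 6 → 7.
Second digit: −3 each step, mod 10, so 2, 9, 6, 3, 0, 7 → 4.
So the next code is 74.

74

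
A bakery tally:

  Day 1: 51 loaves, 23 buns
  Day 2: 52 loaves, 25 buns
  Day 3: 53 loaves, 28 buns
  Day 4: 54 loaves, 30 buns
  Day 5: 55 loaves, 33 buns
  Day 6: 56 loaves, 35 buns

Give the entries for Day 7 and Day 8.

57 loaves, 38 buns; 58 loaves, 40 buns

Loaves: +1 each step, so 51, 52, 53, 54, 55, 56 → 57 → 58.
Buns — alternating steps +2, +3, +2, +3, …: 23, 25, 28, 30, 33, 35 → 38 → 40.
Putting the parts together: 57 loaves, 38 buns and then 58 loaves, 40 buns.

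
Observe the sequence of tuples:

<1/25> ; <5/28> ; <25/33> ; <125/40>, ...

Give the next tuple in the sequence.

First entry goes 1, 5, 25, 125 → 625 (×5 each step).
Second entry goes 25, 28, 33, 40 → 49 (differences are 3, 5, 7, … (increasing by 2 each time)).
Combining the parts gives <625/49>.

<625/49>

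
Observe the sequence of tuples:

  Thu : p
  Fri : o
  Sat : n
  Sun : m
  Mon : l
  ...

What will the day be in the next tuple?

Tue

Day — runs through the weekdays Mon→Sun: Thu, Fri, Sat, Sun, Mon → Tue.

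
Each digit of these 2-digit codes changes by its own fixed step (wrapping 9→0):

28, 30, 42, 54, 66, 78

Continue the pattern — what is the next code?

80

First digit: 2, 3, 4, 5, 6, 7 → 8 (+1 each step, mod 10).
Second digit — +2 each step, mod 10: 8, 0, 2, 4, 6, 8 → 0.
Putting it together: 80.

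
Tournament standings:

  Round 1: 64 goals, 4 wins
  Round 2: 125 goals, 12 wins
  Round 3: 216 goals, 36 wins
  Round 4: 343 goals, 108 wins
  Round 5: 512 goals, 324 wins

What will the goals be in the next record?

729

For the goals, perfect cubes: 4³, 5³, 6³, …: 64, 125, 216, 343, 512 → 729.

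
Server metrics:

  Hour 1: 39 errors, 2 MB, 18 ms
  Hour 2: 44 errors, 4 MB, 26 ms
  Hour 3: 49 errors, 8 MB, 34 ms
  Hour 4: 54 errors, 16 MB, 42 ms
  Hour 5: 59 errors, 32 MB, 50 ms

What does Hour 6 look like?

64 errors, 64 MB, 58 ms

For the errors, +5 each step: 39, 44, 49, 54, 59 → 64.
MB: ×2 each step, so 2, 4, 8, 16, 32 → 64.
For the ms, +8 each step: 18, 26, 34, 42, 50 → 58.
So the next line is 64 errors, 64 MB, 58 ms.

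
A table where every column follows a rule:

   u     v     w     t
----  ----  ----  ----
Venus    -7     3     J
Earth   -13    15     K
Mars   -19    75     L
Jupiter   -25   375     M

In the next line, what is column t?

Column t: letters move forward 1 place in the alphabet, so J, K, L, M → N.

N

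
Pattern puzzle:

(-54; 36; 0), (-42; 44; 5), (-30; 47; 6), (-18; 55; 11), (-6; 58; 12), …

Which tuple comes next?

(6; 66; 17)

First component: +12 each step, so -54, -42, -30, -18, -6 → 6.
Second component: alternating steps +8, +3, +8, +3, …; 36, 44, 47, 55, 58 → 66.
For the third component, alternating steps +5, +1, +5, +1, …: 0, 5, 6, 11, 12 → 17.
Combining the parts gives (6; 66; 17).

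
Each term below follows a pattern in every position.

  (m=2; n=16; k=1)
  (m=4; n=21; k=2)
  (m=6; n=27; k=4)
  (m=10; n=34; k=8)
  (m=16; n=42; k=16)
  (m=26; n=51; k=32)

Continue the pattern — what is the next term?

(m=42; n=61; k=64)

For the m, each term is the sum of the two before it: 2, 4, 6, 10, 16, 26 → 42.
For the n, differences are 5, 6, 7, … (increasing by 1 each time): 16, 21, 27, 34, 42, 51 → 61.
K: 1, 2, 4, 8, 16, 32 → 64 (×2 each step).
Putting it together: (m=42; n=61; k=64).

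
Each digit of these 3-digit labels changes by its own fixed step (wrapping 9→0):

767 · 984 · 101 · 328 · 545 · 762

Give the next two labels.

First digit: 7, 9, 1, 3, 5, 7 → 9 → 1 (+2 each step, mod 10).
For the second digit, +2 each step, mod 10: 6, 8, 0, 2, 4, 6 → 8 → 0.
Third digit goes 7, 4, 1, 8, 5, 2 → 9 → 6 (−3 each step, mod 10).
Putting the parts together: 989 and then 106.

989, 106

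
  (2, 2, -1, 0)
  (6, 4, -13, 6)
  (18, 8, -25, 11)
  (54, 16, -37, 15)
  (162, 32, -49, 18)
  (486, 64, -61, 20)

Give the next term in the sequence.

(1458, 128, -73, 21)

First coordinate: ×3 each step; 2, 6, 18, 54, 162, 486 → 1458.
Second coordinate: ×2 each step; 2, 4, 8, 16, 32, 64 → 128.
Third coordinate: −12 each step, so -1, -13, -25, -37, -49, -61 → -73.
Fourth coordinate — differences are 6, 5, 4, … (decreasing by 1 each time): 0, 6, 11, 15, 18, 20 → 21.
Putting it together: (1458, 128, -73, 21).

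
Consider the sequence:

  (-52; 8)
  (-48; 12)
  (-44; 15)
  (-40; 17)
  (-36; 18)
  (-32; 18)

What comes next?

First entry: +4 each step; -52, -48, -44, -40, -36, -32 → -28.
Second entry goes 8, 12, 15, 17, 18, 18 → 17 (differences are 4, 3, 2, … (decreasing by 1 each time)).
So the next term is (-28; 17).

(-28; 17)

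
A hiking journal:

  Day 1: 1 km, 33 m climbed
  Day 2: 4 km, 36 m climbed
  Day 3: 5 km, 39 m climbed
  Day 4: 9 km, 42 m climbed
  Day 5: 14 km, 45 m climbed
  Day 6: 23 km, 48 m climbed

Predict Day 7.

37 km, 51 m climbed

For the km, each term is the sum of the two before it: 1, 4, 5, 9, 14, 23 → 37.
For the m climbed, +3 each step: 33, 36, 39, 42, 45, 48 → 51.
Combining the parts gives 37 km, 51 m climbed.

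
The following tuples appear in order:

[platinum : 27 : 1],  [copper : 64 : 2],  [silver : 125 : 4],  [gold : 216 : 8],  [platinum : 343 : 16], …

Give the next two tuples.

Metal: platinum, copper, silver, gold, platinum → copper → silver (repeats platinum → copper → silver → gold).
Second part: perfect cubes: 3³, 4³, 5³, …, so 27, 64, 125, 216, 343 → 512 → 729.
Third part: ×2 each step, so 1, 2, 4, 8, 16 → 32 → 64.
Putting the parts together: [copper : 512 : 32] and then [silver : 729 : 64].

[copper : 512 : 32], [silver : 729 : 64]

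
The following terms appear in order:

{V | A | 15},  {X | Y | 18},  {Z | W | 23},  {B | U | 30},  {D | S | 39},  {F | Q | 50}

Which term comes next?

First letter — letters move forward 2 places in the alphabet, wrapping Z→A: V, X, Z, B, D, F → H.
Second letter goes A, Y, W, U, S, Q → O (letters move back 2 places in the alphabet, wrapping A→Z).
Third component — differences are 3, 5, 7, … (increasing by 2 each time): 15, 18, 23, 30, 39, 50 → 63.
Putting it together: {H | O | 63}.

{H | O | 63}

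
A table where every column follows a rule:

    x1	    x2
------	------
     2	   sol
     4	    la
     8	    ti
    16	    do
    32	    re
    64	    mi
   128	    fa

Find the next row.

256  sol

Column x1: ×2 each step; 2, 4, 8, 16, 32, 64, 128 → 256.
Column x2: sol, la, ti, do, re, mi, fa → sol (runs through the solfège scale do→ti).
Putting it together: 256  sol.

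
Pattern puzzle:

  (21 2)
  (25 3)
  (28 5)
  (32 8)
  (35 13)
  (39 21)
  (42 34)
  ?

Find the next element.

(46 55)

First entry: alternating steps +4, +3, +4, +3, …; 21, 25, 28, 32, 35, 39, 42 → 46.
Second entry: each term is the sum of the two before it, so 2, 3, 5, 8, 13, 21, 34 → 55.
So the next element is (46 55).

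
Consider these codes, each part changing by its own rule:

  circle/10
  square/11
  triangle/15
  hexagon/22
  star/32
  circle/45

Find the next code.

For the shape, repeats circle → square → triangle → hexagon → star: circle, square, triangle, hexagon, star, circle → square.
For the second component, differences are 1, 4, 7, … (increasing by 3 each time): 10, 11, 15, 22, 32, 45 → 61.
So the next code is square/61.

square/61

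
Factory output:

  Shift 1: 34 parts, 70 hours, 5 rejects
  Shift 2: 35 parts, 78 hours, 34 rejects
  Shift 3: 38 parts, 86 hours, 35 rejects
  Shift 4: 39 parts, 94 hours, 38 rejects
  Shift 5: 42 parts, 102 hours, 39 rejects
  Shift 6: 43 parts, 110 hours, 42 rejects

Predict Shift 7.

Parts — alternating steps +1, +3, +1, +3, …: 34, 35, 38, 39, 42, 43 → 46.
Hours — +8 each step: 70, 78, 86, 94, 102, 110 → 118.
Rejects — always the previous value of the parts: 5, 34, 35, 38, 39, 42 → 43.
So the next line is 46 parts, 118 hours, 43 rejects.

46 parts, 118 hours, 43 rejects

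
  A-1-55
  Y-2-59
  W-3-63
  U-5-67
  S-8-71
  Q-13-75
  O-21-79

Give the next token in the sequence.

Letter: letters move back 2 places in the alphabet, wrapping A→Z, so A, Y, W, U, S, Q, O → M.
Second component goes 1, 2, 3, 5, 8, 13, 21 → 34 (each term is the sum of the two before it).
Third component — +4 each step: 55, 59, 63, 67, 71, 75, 79 → 83.
So the next token is M-34-83.

M-34-83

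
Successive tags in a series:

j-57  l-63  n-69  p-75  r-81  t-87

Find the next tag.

Letter goes j, l, n, p, r, t → v (letters move forward 2 places in the alphabet).
Second component: +6 each step; 57, 63, 69, 75, 81, 87 → 93.
So the next tag is v-93.

v-93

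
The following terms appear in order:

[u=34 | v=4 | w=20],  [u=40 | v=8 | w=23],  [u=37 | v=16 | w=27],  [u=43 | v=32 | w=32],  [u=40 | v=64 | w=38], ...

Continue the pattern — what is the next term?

[u=46 | v=128 | w=45]

U: alternating steps +6, −3, +6, −3, …; 34, 40, 37, 43, 40 → 46.
V: ×2 each step, so 4, 8, 16, 32, 64 → 128.
W: differences are 3, 4, 5, … (increasing by 1 each time), so 20, 23, 27, 32, 38 → 45.
Putting it together: [u=46 | v=128 | w=45].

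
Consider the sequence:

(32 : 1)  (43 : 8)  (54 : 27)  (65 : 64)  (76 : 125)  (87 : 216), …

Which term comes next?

(98 : 343)

For the first part, +11 each step: 32, 43, 54, 65, 76, 87 → 98.
Second part: 1, 8, 27, 64, 125, 216 → 343 (perfect cubes: 1³, 2³, 3³, …).
So the next term is (98 : 343).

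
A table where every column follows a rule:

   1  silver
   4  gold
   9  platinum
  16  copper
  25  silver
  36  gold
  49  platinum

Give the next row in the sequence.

For the first component, perfect squares: 1², 2², 3², …: 1, 4, 9, 16, 25, 36, 49 → 64.
For the metal, repeats silver → gold → platinum → copper: silver, gold, platinum, copper, silver, gold, platinum → copper.
So the next row is 64  copper.

64  copper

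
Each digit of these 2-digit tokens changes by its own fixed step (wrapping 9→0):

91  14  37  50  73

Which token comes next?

96

First digit: +2 each step, mod 10; 9, 1, 3, 5, 7 → 9.
Second digit: +3 each step, mod 10, so 1, 4, 7, 0, 3 → 6.
Putting it together: 96.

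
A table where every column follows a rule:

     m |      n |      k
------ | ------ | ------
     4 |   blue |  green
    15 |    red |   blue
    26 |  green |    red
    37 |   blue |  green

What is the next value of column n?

red

Column n goes blue, red, green, blue → red (repeats blue → red → green).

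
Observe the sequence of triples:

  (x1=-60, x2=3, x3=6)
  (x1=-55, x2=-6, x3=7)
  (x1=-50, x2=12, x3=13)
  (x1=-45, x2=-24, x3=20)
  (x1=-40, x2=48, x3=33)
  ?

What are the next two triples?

X1 — +5 each step: -60, -55, -50, -45, -40 → -35 → -30.
X2 — ×(-2) each step: 3, -6, 12, -24, 48 → -96 → 192.
X3: each term is the sum of the two before it, so 6, 7, 13, 20, 33 → 53 → 86.
Putting the parts together: (x1=-35, x2=-96, x3=53) and then (x1=-30, x2=192, x3=86).

(x1=-35, x2=-96, x3=53), (x1=-30, x2=192, x3=86)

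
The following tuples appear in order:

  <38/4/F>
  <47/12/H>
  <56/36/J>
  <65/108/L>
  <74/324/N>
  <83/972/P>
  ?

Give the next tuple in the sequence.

First entry — +9 each step: 38, 47, 56, 65, 74, 83 → 92.
Second entry — ×3 each step: 4, 12, 36, 108, 324, 972 → 2916.
Letter — letters move forward 2 places in the alphabet: F, H, J, L, N, P → R.
So the next tuple is <92/2916/R>.

<92/2916/R>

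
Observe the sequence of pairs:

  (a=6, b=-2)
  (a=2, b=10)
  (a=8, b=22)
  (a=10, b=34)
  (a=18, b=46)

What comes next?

For the a, each term is the sum of the two before it: 6, 2, 8, 10, 18 → 28.
B — +12 each step: -2, 10, 22, 34, 46 → 58.
Combining the parts gives (a=28, b=58).

(a=28, b=58)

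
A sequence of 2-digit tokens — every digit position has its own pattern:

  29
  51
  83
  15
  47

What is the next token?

79

For the first digit, +3 each step, mod 10: 2, 5, 8, 1, 4 → 7.
Second digit: 9, 1, 3, 5, 7 → 9 (+2 each step, mod 10).
Combining the parts gives 79.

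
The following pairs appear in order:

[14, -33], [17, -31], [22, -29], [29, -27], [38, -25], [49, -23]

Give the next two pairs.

[62, -21], [77, -19]

First value: differences are 3, 5, 7, … (increasing by 2 each time); 14, 17, 22, 29, 38, 49 → 62 → 77.
For the second value, +2 each step: -33, -31, -29, -27, -25, -23 → -21 → -19.
Putting the parts together: [62, -21] and then [77, -19].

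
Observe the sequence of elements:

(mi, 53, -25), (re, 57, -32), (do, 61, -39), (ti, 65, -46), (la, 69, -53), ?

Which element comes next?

Note: runs backward through the solfège scale do→ti, so mi, re, do, ti, la → sol.
Second component: +4 each step, so 53, 57, 61, 65, 69 → 73.
Third component: −7 each step; -25, -32, -39, -46, -53 → -60.
Putting it together: (sol, 73, -60).

(sol, 73, -60)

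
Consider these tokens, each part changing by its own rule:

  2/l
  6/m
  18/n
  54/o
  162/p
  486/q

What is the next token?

1458/r

First component: ×3 each step, so 2, 6, 18, 54, 162, 486 → 1458.
For the letter, letters move forward 1 place in the alphabet: l, m, n, o, p, q → r.
Combining the parts gives 1458/r.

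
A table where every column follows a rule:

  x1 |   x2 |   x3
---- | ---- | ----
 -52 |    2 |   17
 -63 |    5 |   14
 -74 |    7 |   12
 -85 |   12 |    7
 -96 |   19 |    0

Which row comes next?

Column x1 goes -52, -63, -74, -85, -96 → -107 (−11 each step).
For the column x2, each term is the sum of the two before it: 2, 5, 7, 12, 19 → 31.
Column x3: together with the column x2 always sums to 19, so 17, 14, 12, 7, 0 → -12.
Combining the parts gives -107  31  -12.

-107  31  -12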